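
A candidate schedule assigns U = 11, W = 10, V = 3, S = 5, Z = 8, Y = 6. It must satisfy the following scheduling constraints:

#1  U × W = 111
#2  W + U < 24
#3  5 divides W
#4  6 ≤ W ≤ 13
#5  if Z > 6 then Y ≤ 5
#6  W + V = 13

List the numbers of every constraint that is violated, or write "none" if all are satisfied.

#1 U × W = 11 × 10 = 110, not 111 — violated.
#2 W + U = 10 + 11 = 21; 21 < 24 — OK.
#3 10 / 5 = 2, so 5 divides 10 — OK.
#4 W = 10 lies in [6, 13] — OK.
#5 Z = 8 > 6, so we need Y ≤ 5; but Y = 6 > 5 — violated.
#6 W + V = 10 + 3 = 13 — OK.

No — constraints 1 and 5 are not satisfied.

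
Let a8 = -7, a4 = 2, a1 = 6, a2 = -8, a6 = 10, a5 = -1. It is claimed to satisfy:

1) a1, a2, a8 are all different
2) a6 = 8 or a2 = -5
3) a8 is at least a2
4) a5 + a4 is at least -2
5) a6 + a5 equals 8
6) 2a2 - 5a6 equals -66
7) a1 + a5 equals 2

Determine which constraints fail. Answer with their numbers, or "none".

1) values 6, -8, -7 are pairwise distinct — OK.
2) a6 = 10 ≠ 8 and a2 = -8 ≠ -5; both disjuncts false — violated.
3) a8 = -7, a2 = -8; -7 ≥ -8 — OK.
4) a5 + a4 = -1 + 2 = 1; 1 ≥ -2 — OK.
5) a6 + a5 = 10 + (-1) = 9, not 8 — violated.
6) 2a2 - 5a6 = 2(-8) - 5(10) = -66 — OK.
7) a1 + a5 = 6 + (-1) = 5, not 2 — violated.

Violated: 2, 5, and 7.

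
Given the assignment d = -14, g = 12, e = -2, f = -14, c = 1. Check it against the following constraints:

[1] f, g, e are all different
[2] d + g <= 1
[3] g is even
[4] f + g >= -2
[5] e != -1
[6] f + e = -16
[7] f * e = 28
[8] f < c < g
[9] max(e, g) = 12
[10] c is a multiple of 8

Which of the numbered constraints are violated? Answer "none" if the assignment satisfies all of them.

[1] values -14, 12, -2 are pairwise distinct — holds.
[2] d + g = -14 + 12 = -2; -2 ≤ 1 — holds.
[3] g = 12 is even — holds.
[4] f + g = -14 + 12 = -2; -2 ≥ -2 — holds.
[5] e = -2, and -2 ≠ -1 — holds.
[6] f + e = -14 + (-2) = -16 — holds.
[7] f * e = -14 * (-2) = 28 — holds.
[8] values -14 < 1 < 12 — holds.
[9] max(-2, 12) = 12 — holds.
[10] 1 = 8*0 + 1, so 8 does not divide 1 — does not hold.

Constraint 10 is violated.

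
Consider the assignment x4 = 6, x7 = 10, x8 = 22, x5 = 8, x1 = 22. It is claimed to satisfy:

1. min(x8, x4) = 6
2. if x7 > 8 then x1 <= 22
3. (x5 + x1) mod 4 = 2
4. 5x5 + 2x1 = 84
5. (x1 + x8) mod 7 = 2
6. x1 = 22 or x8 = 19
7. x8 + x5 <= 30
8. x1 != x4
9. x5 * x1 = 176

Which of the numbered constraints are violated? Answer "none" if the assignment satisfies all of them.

1. min(22, 6) = 6  yes
2. x7 = 10 > 8, so we need x1 ≤ 22; x1 = 22 ≤ 22  yes
3. x5 + x1 = 30; 30 mod 4 = 2  yes
4. 5x5 + 2x1 = 5(8) + 2(22) = 84  yes
5. x1 + x8 = 44; 44 mod 7 = 2  yes
6. x1 = 22 = 22 (first disjunct)  yes
7. x8 + x5 = 22 + 8 = 30; 30 ≤ 30  yes
8. x1 = 22, x4 = 6; distinct  yes
9. x5 * x1 = 8 * 22 = 176  yes

The assignment satisfies every constraint.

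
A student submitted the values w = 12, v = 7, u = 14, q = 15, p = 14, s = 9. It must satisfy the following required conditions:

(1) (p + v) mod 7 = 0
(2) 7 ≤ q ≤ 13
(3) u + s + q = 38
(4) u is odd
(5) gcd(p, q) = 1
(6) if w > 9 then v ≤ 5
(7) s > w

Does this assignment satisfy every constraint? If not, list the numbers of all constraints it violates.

(1) p + v = 21; 21 mod 7 = 0 — satisfied.
(2) q = 15 is outside [7, 13] — violated.
(3) u + s + q = 14 + 9 + 15 = 38 — satisfied.
(4) u = 14 is even — violated.
(5) gcd(14, 15) = 1 — satisfied.
(6) w = 12 > 9, so we need v ≤ 5; but v = 7 > 5 — violated.
(7) s = 9, w = 12; 9 ≤ 12 (want >) — violated.

No — constraints 2, 4, 6, 7 are not satisfied.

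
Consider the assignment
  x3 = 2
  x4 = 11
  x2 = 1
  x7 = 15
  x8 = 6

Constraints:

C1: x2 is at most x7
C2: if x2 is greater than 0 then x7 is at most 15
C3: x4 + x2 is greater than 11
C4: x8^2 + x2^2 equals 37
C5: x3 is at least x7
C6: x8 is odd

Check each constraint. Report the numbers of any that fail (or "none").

No — constraints 5 and 6 are not satisfied.

C1: x2 = 1, x7 = 15; 1 ≤ 15 — OK.
C2: x2 = 1 > 0, so we need x7 ≤ 15; x7 = 15 ≤ 15 — OK.
C3: x4 + x2 = 11 + 1 = 12; 12 > 11 — OK.
C4: x8^2 + x2^2 = 6^2 + 1^2 = 36 + 1 = 37 — OK.
C5: x3 = 2, x7 = 15; 2 < 15 (want ≥) — violated.
C6: x8 = 6 is even — violated.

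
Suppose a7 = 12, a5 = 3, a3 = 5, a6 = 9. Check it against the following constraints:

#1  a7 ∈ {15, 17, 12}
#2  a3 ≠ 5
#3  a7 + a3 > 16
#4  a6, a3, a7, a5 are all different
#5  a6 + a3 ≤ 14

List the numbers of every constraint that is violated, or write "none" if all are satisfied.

No — constraint 2 is not satisfied.

#1 a7 = 12 is in {15, 17, 12}  OK
#2 a3 = 5, but 5 is required to differ  FAIL
#3 a7 + a3 = 12 + 5 = 17; 17 > 16  OK
#4 values 9, 5, 12, 3 are pairwise distinct  OK
#5 a6 + a3 = 9 + 5 = 14; 14 ≤ 14  OK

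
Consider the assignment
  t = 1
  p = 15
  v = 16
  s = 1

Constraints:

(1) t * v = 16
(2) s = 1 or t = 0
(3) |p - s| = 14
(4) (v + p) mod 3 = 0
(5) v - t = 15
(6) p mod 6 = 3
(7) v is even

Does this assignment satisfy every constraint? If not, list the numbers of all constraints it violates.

(1) t * v = 1 * 16 = 16 — holds.
(2) s = 1 = 1 (first disjunct) — holds.
(3) |15 - 1| = 14 — holds.
(4) v + p = 31; 31 mod 3 = 1, not 0 — does not hold.
(5) v - t = 16 - 1 = 15 — holds.
(6) 15 mod 6 = 3 — holds.
(7) v = 16 is even — holds.

Violated: 4.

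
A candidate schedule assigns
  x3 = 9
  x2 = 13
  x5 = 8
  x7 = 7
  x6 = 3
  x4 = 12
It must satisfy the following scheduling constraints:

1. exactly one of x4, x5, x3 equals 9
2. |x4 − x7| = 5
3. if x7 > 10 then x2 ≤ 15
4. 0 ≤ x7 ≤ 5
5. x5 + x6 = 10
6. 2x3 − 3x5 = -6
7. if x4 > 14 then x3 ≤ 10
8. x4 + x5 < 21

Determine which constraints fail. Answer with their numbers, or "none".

No — constraints 4 and 5 are not satisfied.

1. x4=12, x5=8, x3=9; 1 of them equals 9 — satisfied.
2. |12 − 7| = 5 — satisfied.
3. x7 = 7, not > 10; antecedent false, conditional vacuously true — satisfied.
4. x7 = 7 is outside [0, 5] — violated.
5. x5 + x6 = 8 + 3 = 11, not 10 — violated.
6. 2x3 − 3x5 = 2(9) − 3(8) = -6 — satisfied.
7. x4 = 12, not > 14; antecedent false, conditional vacuously true — satisfied.
8. x4 + x5 = 12 + 8 = 20; 20 < 21 — satisfied.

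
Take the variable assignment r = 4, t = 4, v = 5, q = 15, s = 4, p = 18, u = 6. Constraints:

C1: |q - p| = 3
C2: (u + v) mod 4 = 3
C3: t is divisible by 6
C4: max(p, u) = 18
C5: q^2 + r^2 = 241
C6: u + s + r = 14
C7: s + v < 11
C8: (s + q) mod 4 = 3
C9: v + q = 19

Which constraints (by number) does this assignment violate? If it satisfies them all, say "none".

The assignment fails constraints 3, 9.

C1: |15 - 18| = 3  ✓
C2: u + v = 11; 11 mod 4 = 3  ✓
C3: 4 = 6*0 + 4, so 6 does not divide 4  ✗
C4: max(18, 6) = 18  ✓
C5: q^2 + r^2 = 15^2 + 4^2 = 225 + 16 = 241  ✓
C6: u + s + r = 6 + 4 + 4 = 14  ✓
C7: s + v = 4 + 5 = 9; 9 < 11  ✓
C8: s + q = 19; 19 mod 4 = 3  ✓
C9: v + q = 5 + 15 = 20, not 19  ✗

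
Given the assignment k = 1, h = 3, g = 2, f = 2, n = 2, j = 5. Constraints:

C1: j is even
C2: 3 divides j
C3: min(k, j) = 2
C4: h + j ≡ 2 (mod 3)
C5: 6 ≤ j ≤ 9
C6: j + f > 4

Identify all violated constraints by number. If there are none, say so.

C1: j = 5 is odd  FAIL
C2: 5 = 3×1 + 2, so 3 does not divide 5  FAIL
C3: min(1, 5) = 1, not 2  FAIL
C4: h + j = 8; 8 mod 3 = 2  OK
C5: j = 5 is outside [6, 9]  FAIL
C6: j + f = 5 + 2 = 7; 7 > 4  OK

No — constraints 1, 2, 3, 5 are not satisfied.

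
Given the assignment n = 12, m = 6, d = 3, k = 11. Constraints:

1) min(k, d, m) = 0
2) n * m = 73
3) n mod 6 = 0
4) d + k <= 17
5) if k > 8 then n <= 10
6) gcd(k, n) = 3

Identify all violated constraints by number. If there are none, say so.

Constraints 1, 2, 5, 6 do not hold.

1) min(11, 3, 6) = 3, not 0  ✘
2) n * m = 12 * 6 = 72, not 73  ✘
3) 12 mod 6 = 0  ✔
4) d + k = 3 + 11 = 14; 14 ≤ 17  ✔
5) k = 11 > 8, so we need n ≤ 10; but n = 12 > 10  ✘
6) gcd(11, 12) = 1, not 3  ✘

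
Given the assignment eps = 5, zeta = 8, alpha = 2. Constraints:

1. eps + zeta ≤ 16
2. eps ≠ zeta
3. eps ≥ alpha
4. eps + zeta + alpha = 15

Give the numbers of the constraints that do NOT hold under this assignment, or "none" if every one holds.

None — every constraint holds.

1. eps + zeta = 5 + 8 = 13; 13 ≤ 16 — OK.
2. eps = 5, zeta = 8; distinct — OK.
3. eps = 5, alpha = 2; 5 ≥ 2 — OK.
4. eps + zeta + alpha = 5 + 8 + 2 = 15 — OK.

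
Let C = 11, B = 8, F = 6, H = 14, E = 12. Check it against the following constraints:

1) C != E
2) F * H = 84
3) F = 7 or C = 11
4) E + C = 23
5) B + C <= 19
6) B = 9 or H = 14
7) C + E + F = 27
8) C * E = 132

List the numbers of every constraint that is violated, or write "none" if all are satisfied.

1) C = 11, E = 12; distinct  ✓
2) F * H = 6 * 14 = 84  ✓
3) F = 6 ≠ 7, but C = 11 = 11 (second disjunct)  ✓
4) E + C = 12 + 11 = 23  ✓
5) B + C = 8 + 11 = 19; 19 ≤ 19  ✓
6) B = 8 ≠ 9, but H = 14 = 14 (second disjunct)  ✓
7) C + E + F = 11 + 12 + 6 = 29, not 27  ✗
8) C * E = 11 * 12 = 132  ✓

Constraint 7 does not hold.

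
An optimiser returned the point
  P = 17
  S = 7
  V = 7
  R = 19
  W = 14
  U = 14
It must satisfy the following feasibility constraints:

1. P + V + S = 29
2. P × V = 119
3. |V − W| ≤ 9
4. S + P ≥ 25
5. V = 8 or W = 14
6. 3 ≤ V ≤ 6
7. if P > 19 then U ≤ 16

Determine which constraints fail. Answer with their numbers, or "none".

1. P + V + S = 17 + 7 + 7 = 31, not 29  FAIL
2. P × V = 17 × 7 = 119  OK
3. |7 − 14| = 7; 7 ≤ 9  OK
4. S + P = 7 + 17 = 24; 24 < 25, bound 25 not met  FAIL
5. V = 7 ≠ 8, but W = 14 = 14 (second disjunct)  OK
6. V = 7 is outside [3, 6]  FAIL
7. P = 17, not > 19; antecedent false, conditional vacuously true  OK

Constraints 1, 4, 6 do not hold.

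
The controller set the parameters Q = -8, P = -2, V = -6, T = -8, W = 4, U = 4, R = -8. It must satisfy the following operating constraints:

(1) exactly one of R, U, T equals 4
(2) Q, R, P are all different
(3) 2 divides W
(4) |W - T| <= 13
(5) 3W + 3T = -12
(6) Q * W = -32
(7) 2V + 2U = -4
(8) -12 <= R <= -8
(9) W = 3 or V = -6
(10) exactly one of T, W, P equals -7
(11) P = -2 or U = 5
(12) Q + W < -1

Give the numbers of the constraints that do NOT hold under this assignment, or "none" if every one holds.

(1) R=-8, U=4, T=-8; 1 of them equals 4  true
(2) Q = R = -8, not all different  false
(3) 4 / 2 = 2, so 2 divides 4  true
(4) |4 - (-8)| = 12; 12 ≤ 13  true
(5) 3W + 3T = 3(4) + 3(-8) = -12  true
(6) Q * W = -8 * 4 = -32  true
(7) 2V + 2U = 2(-6) + 2(4) = -4  true
(8) R = -8 lies in [-12, -8]  true
(9) W = 4 ≠ 3, but V = -6 = -6 (second disjunct)  true
(10) T=-8, W=4, P=-2; 0 of them equal -7, not exactly one  false
(11) P = -2 = -2 (first disjunct)  true
(12) Q + W = -8 + 4 = -4; -4 < -1  true

The assignment fails constraints 2, 10.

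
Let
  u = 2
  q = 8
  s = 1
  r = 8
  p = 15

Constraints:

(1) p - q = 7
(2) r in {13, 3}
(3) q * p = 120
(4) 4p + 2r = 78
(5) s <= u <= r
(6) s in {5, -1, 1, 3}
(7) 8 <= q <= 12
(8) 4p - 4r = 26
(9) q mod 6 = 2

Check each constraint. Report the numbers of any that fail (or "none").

Constraints 2, 4, and 8 are violated.

(1) p - q = 15 - 8 = 7 — holds.
(2) r = 8 is not in {13, 3} — does not hold.
(3) q * p = 8 * 15 = 120 — holds.
(4) 4p + 2r = 4(15) + 2(8) = 76, not 78 — does not hold.
(5) values 1 <= 2 <= 8 — holds.
(6) s = 1 is in {5, -1, 1, 3} — holds.
(7) q = 8 lies in [8, 12] — holds.
(8) 4p - 4r = 4(15) - 4(8) = 28, not 26 — does not hold.
(9) 8 mod 6 = 2 — holds.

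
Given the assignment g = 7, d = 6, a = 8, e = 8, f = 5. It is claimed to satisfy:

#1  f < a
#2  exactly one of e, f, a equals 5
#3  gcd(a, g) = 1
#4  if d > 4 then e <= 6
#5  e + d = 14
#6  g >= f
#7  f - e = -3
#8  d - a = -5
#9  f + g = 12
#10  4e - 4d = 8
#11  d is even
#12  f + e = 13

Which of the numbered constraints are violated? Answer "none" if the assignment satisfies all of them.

Violated: 4, 8.

#1 f = 5, a = 8; 5 < 8  OK
#2 e=8, f=5, a=8; 1 of them equals 5  OK
#3 gcd(8, 7) = 1  OK
#4 d = 6 > 4, so we need e ≤ 6; but e = 8 > 6  FAIL
#5 e + d = 8 + 6 = 14  OK
#6 g = 7, f = 5; 7 ≥ 5  OK
#7 f - e = 5 - 8 = -3  OK
#8 d - a = 6 - 8 = -2, not -5  FAIL
#9 f + g = 5 + 7 = 12  OK
#10 4e - 4d = 4(8) - 4(6) = 8  OK
#11 d = 6 is even  OK
#12 f + e = 5 + 8 = 13  OK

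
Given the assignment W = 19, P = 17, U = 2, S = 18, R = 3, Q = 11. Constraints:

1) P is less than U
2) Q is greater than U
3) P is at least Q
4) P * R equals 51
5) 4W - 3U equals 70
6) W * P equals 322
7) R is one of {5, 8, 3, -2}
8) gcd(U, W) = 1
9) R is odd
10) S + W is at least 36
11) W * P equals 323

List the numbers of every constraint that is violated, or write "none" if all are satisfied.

The assignment fails constraints 1, 6.

1) P = 17, U = 2; 17 ≥ 2 (want <) — violated.
2) Q = 11, U = 2; 11 > 2 — satisfied.
3) P = 17, Q = 11; 17 ≥ 11 — satisfied.
4) P * R = 17 * 3 = 51 — satisfied.
5) 4W - 3U = 4(19) - 3(2) = 70 — satisfied.
6) W * P = 19 * 17 = 323, not 322 — violated.
7) R = 3 is in {5, 8, 3, -2} — satisfied.
8) gcd(2, 19) = 1 — satisfied.
9) R = 3 is odd — satisfied.
10) S + W = 18 + 19 = 37; 37 ≥ 36 — satisfied.
11) W * P = 19 * 17 = 323 — satisfied.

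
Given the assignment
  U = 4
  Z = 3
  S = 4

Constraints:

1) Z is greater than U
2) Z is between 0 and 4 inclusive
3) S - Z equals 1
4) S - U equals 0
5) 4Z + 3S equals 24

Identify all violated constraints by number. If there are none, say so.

Violated: 1.

1) Z = 3, U = 4; 3 ≤ 4 (want >)  ✘
2) Z = 3 lies in [0, 4]  ✔
3) S - Z = 4 - 3 = 1  ✔
4) S - U = 4 - 4 = 0  ✔
5) 4Z + 3S = 4(3) + 3(4) = 24  ✔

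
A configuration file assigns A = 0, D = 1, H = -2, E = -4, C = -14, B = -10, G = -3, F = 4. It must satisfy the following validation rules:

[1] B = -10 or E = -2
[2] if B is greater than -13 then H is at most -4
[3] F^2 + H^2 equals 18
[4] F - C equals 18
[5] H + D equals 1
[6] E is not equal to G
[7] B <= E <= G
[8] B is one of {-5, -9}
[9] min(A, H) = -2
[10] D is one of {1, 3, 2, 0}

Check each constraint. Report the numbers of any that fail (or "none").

[1] B = -10 = -10 (first disjunct)  yes
[2] B = -10 > -13, so we need H ≤ -4; but H = -2 > -4  no
[3] F^2 + H^2 = 4^2 + (-2)^2 = 16 + 4 = 20, not 18  no
[4] F - C = 4 - (-14) = 18  yes
[5] H + D = -2 + 1 = -1, not 1  no
[6] E = -4, G = -3; distinct  yes
[7] values -10 <= -4 <= -3  yes
[8] B = -10 is not in {-5, -9}  no
[9] min(0, -2) = -2  yes
[10] D = 1 is in {1, 3, 2, 0}  yes

The assignment fails constraints 2, 3, 5, 8.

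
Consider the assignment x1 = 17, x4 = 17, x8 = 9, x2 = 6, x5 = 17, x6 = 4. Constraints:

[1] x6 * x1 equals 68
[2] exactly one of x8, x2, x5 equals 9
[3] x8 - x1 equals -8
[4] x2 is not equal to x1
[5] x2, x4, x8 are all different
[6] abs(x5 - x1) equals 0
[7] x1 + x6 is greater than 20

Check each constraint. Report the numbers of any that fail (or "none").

None — every constraint holds.

[1] x6 * x1 = 4 * 17 = 68  true
[2] x8=9, x2=6, x5=17; 1 of them equals 9  true
[3] x8 - x1 = 9 - 17 = -8  true
[4] x2 = 6, x1 = 17; distinct  true
[5] values 6, 17, 9 are pairwise distinct  true
[6] abs(17 - 17) = 0  true
[7] x1 + x6 = 17 + 4 = 21; 21 > 20  true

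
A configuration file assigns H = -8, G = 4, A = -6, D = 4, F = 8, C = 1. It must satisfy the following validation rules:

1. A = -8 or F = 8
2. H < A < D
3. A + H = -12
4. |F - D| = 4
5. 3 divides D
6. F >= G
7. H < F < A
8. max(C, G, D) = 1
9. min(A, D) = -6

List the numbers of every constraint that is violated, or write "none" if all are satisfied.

1. A = -6 ≠ -8, but F = 8 = 8 (second disjunct)  ✓
2. values -8 < -6 < 4  ✓
3. A + H = -6 + (-8) = -14, not -12  ✗
4. |8 - 4| = 4  ✓
5. 4 = 3*1 + 1, so 3 does not divide 4  ✗
6. F = 8, G = 4; 8 ≥ 4  ✓
7. values -8, 8, -6; F = 8 is not < A = -6  ✗
8. max(1, 4, 4) = 4, not 1  ✗
9. min(-6, 4) = -6  ✓

Constraints 3, 5, 7, and 8 are violated.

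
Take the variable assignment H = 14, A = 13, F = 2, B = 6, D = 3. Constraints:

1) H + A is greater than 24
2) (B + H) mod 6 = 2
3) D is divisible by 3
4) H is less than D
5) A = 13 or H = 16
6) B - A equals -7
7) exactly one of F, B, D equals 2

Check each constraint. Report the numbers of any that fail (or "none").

Violated: 4.

1) H + A = 14 + 13 = 27; 27 > 24 — OK.
2) B + H = 20; 20 mod 6 = 2 — OK.
3) 3 / 3 = 1, so 3 divides 3 — OK.
4) H = 14, D = 3; 14 ≥ 3 (want <) — violated.
5) A = 13 = 13 (first disjunct) — OK.
6) B - A = 6 - 13 = -7 — OK.
7) F=2, B=6, D=3; 1 of them equals 2 — OK.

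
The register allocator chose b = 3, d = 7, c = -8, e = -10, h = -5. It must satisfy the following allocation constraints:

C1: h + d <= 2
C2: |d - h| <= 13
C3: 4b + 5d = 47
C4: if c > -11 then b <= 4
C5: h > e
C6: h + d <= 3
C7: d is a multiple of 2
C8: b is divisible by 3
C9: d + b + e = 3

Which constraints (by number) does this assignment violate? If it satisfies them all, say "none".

C1: h + d = -5 + 7 = 2; 2 ≤ 2  yes
C2: |7 - (-5)| = 12; 12 ≤ 13  yes
C3: 4b + 5d = 4(3) + 5(7) = 47  yes
C4: c = -8 > -11, so we need b ≤ 4; b = 3 ≤ 4  yes
C5: h = -5, e = -10; -5 > -10  yes
C6: h + d = -5 + 7 = 2; 2 ≤ 3  yes
C7: 7 = 2*3 + 1, so 2 does not divide 7  no
C8: 3 / 3 = 1, so 3 divides 3  yes
C9: d + b + e = 7 + 3 + (-10) = 0, not 3  no

No — constraints 7 and 9 are not satisfied.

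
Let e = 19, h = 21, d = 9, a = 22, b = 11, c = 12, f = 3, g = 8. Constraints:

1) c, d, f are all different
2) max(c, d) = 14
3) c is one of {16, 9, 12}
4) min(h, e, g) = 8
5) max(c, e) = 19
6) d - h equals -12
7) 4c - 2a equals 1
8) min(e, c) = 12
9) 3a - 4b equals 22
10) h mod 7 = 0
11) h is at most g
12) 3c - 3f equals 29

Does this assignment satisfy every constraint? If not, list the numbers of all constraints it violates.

Violated: 2, 7, 11, 12.

1) values 12, 9, 3 are pairwise distinct  yes
2) max(12, 9) = 12, not 14  no
3) c = 12 is in {16, 9, 12}  yes
4) min(21, 19, 8) = 8  yes
5) max(12, 19) = 19  yes
6) d - h = 9 - 21 = -12  yes
7) 4c - 2a = 4(12) - 2(22) = 4, not 1  no
8) min(19, 12) = 12  yes
9) 3a - 4b = 3(22) - 4(11) = 22  yes
10) 21 mod 7 = 0  yes
11) h = 21, g = 8; 21 > 8 (want ≤)  no
12) 3c - 3f = 3(12) - 3(3) = 27, not 29  no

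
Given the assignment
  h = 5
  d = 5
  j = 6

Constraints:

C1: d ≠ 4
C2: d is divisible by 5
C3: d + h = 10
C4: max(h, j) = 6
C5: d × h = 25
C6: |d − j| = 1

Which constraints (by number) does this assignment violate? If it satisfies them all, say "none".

C1: d = 5, and 5 ≠ 4 — holds.
C2: 5 / 5 = 1, so 5 divides 5 — holds.
C3: d + h = 5 + 5 = 10 — holds.
C4: max(5, 6) = 6 — holds.
C5: d × h = 5 × 5 = 25 — holds.
C6: |5 − 6| = 1 — holds.

The assignment satisfies every constraint.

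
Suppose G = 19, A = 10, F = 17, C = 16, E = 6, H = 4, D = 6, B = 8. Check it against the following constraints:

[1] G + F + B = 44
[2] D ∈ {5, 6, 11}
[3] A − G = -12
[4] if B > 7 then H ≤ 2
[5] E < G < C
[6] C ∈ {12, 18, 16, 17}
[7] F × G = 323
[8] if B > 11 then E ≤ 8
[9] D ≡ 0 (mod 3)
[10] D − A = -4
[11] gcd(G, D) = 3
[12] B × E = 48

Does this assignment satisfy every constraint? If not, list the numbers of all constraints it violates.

No — constraints 3, 4, 5, and 11 are not satisfied.

[1] G + F + B = 19 + 17 + 8 = 44 — OK.
[2] D = 6 is in {5, 6, 11} — OK.
[3] A − G = 10 − 19 = -9, not -12 — violated.
[4] B = 8 > 7, so we need H ≤ 2; but H = 4 > 2 — violated.
[5] values 6, 19, 16; G = 19 is not < C = 16 — violated.
[6] C = 16 is in {12, 18, 16, 17} — OK.
[7] F × G = 17 × 19 = 323 — OK.
[8] B = 8, not > 11; antecedent false, conditional vacuously true — OK.
[9] 6 mod 3 = 0 — OK.
[10] D − A = 6 − 10 = -4 — OK.
[11] gcd(19, 6) = 1, not 3 — violated.
[12] B × E = 8 × 6 = 48 — OK.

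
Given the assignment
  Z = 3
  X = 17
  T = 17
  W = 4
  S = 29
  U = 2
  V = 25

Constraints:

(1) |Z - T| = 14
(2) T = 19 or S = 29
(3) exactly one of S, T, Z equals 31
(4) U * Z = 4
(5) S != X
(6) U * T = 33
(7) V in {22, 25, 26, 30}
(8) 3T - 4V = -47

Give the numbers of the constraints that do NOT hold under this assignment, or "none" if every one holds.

(1) |3 - 17| = 14 — holds.
(2) T = 17 ≠ 19, but S = 29 = 29 (second disjunct) — holds.
(3) S=29, T=17, Z=3; 0 of them equal 31, not exactly one — fails.
(4) U * Z = 2 * 3 = 6, not 4 — fails.
(5) S = 29, X = 17; distinct — holds.
(6) U * T = 2 * 17 = 34, not 33 — fails.
(7) V = 25 is in {22, 25, 26, 30} — holds.
(8) 3T - 4V = 3(17) - 4(25) = -49, not -47 — fails.

The assignment fails constraints 3, 4, 6, 8.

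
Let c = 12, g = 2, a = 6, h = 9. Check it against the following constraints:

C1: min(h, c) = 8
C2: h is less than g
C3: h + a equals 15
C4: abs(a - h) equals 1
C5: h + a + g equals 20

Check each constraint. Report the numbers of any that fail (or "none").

C1: min(9, 12) = 9, not 8  ✗
C2: h = 9, g = 2; 9 ≥ 2 (want <)  ✗
C3: h + a = 9 + 6 = 15  ✓
C4: abs(6 - 9) = 3, not 1  ✗
C5: h + a + g = 9 + 6 + 2 = 17, not 20  ✗

The assignment fails constraints 1, 2, 4, and 5.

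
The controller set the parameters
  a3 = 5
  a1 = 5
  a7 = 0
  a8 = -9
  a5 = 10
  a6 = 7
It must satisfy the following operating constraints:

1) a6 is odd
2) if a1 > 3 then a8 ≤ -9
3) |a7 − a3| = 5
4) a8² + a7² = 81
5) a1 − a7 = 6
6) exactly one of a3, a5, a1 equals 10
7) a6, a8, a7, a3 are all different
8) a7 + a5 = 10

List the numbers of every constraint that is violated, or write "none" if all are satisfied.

Violated: 5.

1) a6 = 7 is odd — holds.
2) a1 = 5 > 3, so we need a8 ≤ -9; a8 = -9 ≤ -9 — holds.
3) |0 − 5| = 5 — holds.
4) a8² + a7² = (-9)² + 0² = 81 + 0 = 81 — holds.
5) a1 − a7 = 5 − 0 = 5, not 6 — fails.
6) a3=5, a5=10, a1=5; 1 of them equals 10 — holds.
7) values 7, -9, 0, 5 are pairwise distinct — holds.
8) a7 + a5 = 0 + 10 = 10 — holds.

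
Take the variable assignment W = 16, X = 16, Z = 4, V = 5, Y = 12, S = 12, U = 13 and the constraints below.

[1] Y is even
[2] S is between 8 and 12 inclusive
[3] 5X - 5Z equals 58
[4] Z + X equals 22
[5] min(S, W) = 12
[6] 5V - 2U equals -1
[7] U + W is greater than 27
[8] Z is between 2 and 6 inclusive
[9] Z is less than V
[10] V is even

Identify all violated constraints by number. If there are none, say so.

Constraints 3, 4, 10 do not hold.

[1] Y = 12 is even  holds
[2] S = 12 lies in [8, 12]  holds
[3] 5X - 5Z = 5(16) - 5(4) = 60, not 58  fails
[4] Z + X = 4 + 16 = 20, not 22  fails
[5] min(12, 16) = 12  holds
[6] 5V - 2U = 5(5) - 2(13) = -1  holds
[7] U + W = 13 + 16 = 29; 29 > 27  holds
[8] Z = 4 lies in [2, 6]  holds
[9] Z = 4, V = 5; 4 < 5  holds
[10] V = 5 is odd  fails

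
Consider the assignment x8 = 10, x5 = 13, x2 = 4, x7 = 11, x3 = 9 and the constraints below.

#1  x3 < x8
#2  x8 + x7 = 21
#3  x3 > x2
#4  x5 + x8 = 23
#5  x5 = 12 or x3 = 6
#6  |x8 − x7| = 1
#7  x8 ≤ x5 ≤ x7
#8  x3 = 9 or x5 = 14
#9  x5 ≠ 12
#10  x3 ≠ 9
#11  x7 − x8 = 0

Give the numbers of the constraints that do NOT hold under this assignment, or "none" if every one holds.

#1 x3 = 9, x8 = 10; 9 < 10 — OK.
#2 x8 + x7 = 10 + 11 = 21 — OK.
#3 x3 = 9, x2 = 4; 9 > 4 — OK.
#4 x5 + x8 = 13 + 10 = 23 — OK.
#5 x5 = 13 ≠ 12 and x3 = 9 ≠ 6; both disjuncts false — violated.
#6 |10 − 11| = 1 — OK.
#7 values 10, 13, 11; x5 = 13 is not ≤ x7 = 11 — violated.
#8 x3 = 9 = 9 (first disjunct) — OK.
#9 x5 = 13, and 13 ≠ 12 — OK.
#10 x3 = 9, but 9 is required to differ — violated.
#11 x7 − x8 = 11 − 10 = 1, not 0 — violated.

Constraints 5, 7, 10, and 11 do not hold.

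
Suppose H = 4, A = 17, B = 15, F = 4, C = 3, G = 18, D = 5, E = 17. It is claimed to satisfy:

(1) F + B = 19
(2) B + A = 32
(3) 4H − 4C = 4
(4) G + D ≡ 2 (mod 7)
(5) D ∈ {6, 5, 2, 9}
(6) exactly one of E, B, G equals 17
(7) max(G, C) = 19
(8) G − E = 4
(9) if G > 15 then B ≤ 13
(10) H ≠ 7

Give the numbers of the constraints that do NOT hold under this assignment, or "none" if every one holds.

(1) F + B = 4 + 15 = 19  ✓
(2) B + A = 15 + 17 = 32  ✓
(3) 4H − 4C = 4(4) − 4(3) = 4  ✓
(4) G + D = 23; 23 mod 7 = 2  ✓
(5) D = 5 is in {6, 5, 2, 9}  ✓
(6) E=17, B=15, G=18; 1 of them equals 17  ✓
(7) max(18, 3) = 18, not 19  ✗
(8) G − E = 18 − 17 = 1, not 4  ✗
(9) G = 18 > 15, so we need B ≤ 13; but B = 15 > 13  ✗
(10) H = 4, and 4 ≠ 7  ✓

Constraints 7, 8, and 9 are violated.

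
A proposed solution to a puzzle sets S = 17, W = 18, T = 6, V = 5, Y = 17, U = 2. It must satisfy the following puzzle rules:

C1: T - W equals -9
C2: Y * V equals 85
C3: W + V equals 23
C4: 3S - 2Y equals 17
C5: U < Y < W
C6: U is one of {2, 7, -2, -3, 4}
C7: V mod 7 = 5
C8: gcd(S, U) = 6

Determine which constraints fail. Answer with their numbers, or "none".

C1: T - W = 6 - 18 = -12, not -9 — does not hold.
C2: Y * V = 17 * 5 = 85 — holds.
C3: W + V = 18 + 5 = 23 — holds.
C4: 3S - 2Y = 3(17) - 2(17) = 17 — holds.
C5: values 2 < 17 < 18 — holds.
C6: U = 2 is in {2, 7, -2, -3, 4} — holds.
C7: 5 mod 7 = 5 — holds.
C8: gcd(17, 2) = 1, not 6 — does not hold.

Violated: 1 and 8.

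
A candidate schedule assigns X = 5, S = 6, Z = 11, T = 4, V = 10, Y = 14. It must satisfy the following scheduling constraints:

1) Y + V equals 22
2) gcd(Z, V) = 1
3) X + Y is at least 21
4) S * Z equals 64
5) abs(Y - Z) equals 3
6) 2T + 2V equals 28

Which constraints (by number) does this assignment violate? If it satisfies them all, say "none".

1) Y + V = 14 + 10 = 24, not 22 — violated.
2) gcd(11, 10) = 1 — satisfied.
3) X + Y = 5 + 14 = 19; 19 < 21, bound 21 not met — violated.
4) S * Z = 6 * 11 = 66, not 64 — violated.
5) abs(14 - 11) = 3 — satisfied.
6) 2T + 2V = 2(4) + 2(10) = 28 — satisfied.

The assignment fails constraints 1, 3, and 4.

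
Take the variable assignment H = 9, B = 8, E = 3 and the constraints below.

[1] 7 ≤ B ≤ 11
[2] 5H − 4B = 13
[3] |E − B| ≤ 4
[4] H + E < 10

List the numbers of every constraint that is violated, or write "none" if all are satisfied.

No — constraints 3, 4 are not satisfied.

[1] B = 8 lies in [7, 11]  true
[2] 5H − 4B = 5(9) − 4(8) = 13  true
[3] |3 − 8| = 5; 5 > 4, exceeds bound 4  false
[4] H + E = 9 + 3 = 12; 12 ≥ 10, bound 10 not met  false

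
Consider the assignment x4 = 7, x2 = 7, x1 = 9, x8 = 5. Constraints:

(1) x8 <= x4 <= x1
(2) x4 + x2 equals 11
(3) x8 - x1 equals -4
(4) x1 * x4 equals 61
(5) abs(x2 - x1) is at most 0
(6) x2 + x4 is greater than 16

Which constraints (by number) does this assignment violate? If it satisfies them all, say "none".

(1) values 5 <= 7 <= 9  OK
(2) x4 + x2 = 7 + 7 = 14, not 11  FAIL
(3) x8 - x1 = 5 - 9 = -4  OK
(4) x1 * x4 = 9 * 7 = 63, not 61  FAIL
(5) abs(7 - 9) = 2; 2 > 0, exceeds bound 0  FAIL
(6) x2 + x4 = 7 + 7 = 14; 14 ≤ 16, bound 16 not met  FAIL

Constraints 2, 4, 5, 6 are violated.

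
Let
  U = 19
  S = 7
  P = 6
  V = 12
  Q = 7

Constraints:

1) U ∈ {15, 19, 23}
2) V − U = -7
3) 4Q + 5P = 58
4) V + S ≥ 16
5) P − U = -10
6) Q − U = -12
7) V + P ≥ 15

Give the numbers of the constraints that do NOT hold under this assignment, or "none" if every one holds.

No — constraint 5 is not satisfied.

1) U = 19 is in {15, 19, 23}  ✓
2) V − U = 12 − 19 = -7  ✓
3) 4Q + 5P = 4(7) + 5(6) = 58  ✓
4) V + S = 12 + 7 = 19; 19 ≥ 16  ✓
5) P − U = 6 − 19 = -13, not -10  ✗
6) Q − U = 7 − 19 = -12  ✓
7) V + P = 12 + 6 = 18; 18 ≥ 15  ✓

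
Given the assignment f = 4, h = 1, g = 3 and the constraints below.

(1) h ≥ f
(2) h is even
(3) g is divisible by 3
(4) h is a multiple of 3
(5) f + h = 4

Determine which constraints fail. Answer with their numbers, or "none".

(1) h = 1, f = 4; 1 < 4 (want ≥)  ✘
(2) h = 1 is odd  ✘
(3) 3 / 3 = 1, so 3 divides 3  ✔
(4) 1 = 3×0 + 1, so 3 does not divide 1  ✘
(5) f + h = 4 + 1 = 5, not 4  ✘

Violated: 1, 2, 4, and 5.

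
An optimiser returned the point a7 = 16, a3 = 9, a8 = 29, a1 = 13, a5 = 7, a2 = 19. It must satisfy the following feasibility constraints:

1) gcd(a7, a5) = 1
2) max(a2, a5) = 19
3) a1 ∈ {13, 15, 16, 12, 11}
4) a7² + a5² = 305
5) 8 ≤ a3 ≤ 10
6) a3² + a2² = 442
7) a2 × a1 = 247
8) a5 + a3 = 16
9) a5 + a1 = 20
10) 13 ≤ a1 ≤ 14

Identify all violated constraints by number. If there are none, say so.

All constraints are satisfied.

1) gcd(16, 7) = 1 — OK.
2) max(19, 7) = 19 — OK.
3) a1 = 13 is in {13, 15, 16, 12, 11} — OK.
4) a7² + a5² = 16² + 7² = 256 + 49 = 305 — OK.
5) a3 = 9 lies in [8, 10] — OK.
6) a3² + a2² = 9² + 19² = 81 + 361 = 442 — OK.
7) a2 × a1 = 19 × 13 = 247 — OK.
8) a5 + a3 = 7 + 9 = 16 — OK.
9) a5 + a1 = 7 + 13 = 20 — OK.
10) a1 = 13 lies in [13, 14] — OK.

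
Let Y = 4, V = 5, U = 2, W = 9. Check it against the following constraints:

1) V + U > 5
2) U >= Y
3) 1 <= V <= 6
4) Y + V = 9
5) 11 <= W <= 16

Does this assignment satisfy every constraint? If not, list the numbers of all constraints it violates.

Violated: 2 and 5.

1) V + U = 5 + 2 = 7; 7 > 5 — holds.
2) U = 2, Y = 4; 2 < 4 (want ≥) — does not hold.
3) V = 5 lies in [1, 6] — holds.
4) Y + V = 4 + 5 = 9 — holds.
5) W = 9 is outside [11, 16] — does not hold.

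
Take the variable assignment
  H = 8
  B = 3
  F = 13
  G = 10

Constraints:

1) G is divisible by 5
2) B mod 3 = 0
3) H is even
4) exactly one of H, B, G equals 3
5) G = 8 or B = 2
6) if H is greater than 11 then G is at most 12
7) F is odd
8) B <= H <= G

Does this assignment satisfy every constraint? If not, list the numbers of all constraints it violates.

1) 10 / 5 = 2, so 5 divides 10 — OK.
2) 3 mod 3 = 0 — OK.
3) H = 8 is even — OK.
4) H=8, B=3, G=10; 1 of them equals 3 — OK.
5) G = 10 ≠ 8 and B = 3 ≠ 2; both disjuncts false — violated.
6) H = 8, not > 11; antecedent false, conditional vacuously true — OK.
7) F = 13 is odd — OK.
8) values 3 <= 8 <= 10 — OK.

No — constraint 5 is not satisfied.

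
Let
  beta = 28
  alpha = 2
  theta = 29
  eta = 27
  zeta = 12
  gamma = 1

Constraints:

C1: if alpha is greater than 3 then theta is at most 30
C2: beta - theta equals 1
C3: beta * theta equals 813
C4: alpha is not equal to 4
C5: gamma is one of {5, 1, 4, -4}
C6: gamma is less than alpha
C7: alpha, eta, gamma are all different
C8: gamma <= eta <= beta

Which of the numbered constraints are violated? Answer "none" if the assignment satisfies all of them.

Constraints 2, 3 do not hold.

C1: alpha = 2, not > 3; antecedent false, conditional vacuously true  yes
C2: beta - theta = 28 - 29 = -1, not 1  no
C3: beta * theta = 28 * 29 = 812, not 813  no
C4: alpha = 2, and 2 ≠ 4  yes
C5: gamma = 1 is in {5, 1, 4, -4}  yes
C6: gamma = 1, alpha = 2; 1 < 2  yes
C7: values 2, 27, 1 are pairwise distinct  yes
C8: values 1 <= 27 <= 28  yes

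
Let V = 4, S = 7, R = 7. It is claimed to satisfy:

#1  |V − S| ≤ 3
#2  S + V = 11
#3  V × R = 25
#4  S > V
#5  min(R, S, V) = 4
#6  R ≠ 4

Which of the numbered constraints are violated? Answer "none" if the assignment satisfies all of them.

The assignment fails constraint 3.

#1 |4 − 7| = 3; 3 ≤ 3  OK
#2 S + V = 7 + 4 = 11  OK
#3 V × R = 4 × 7 = 28, not 25  FAIL
#4 S = 7, V = 4; 7 > 4  OK
#5 min(7, 7, 4) = 4  OK
#6 R = 7, and 7 ≠ 4  OK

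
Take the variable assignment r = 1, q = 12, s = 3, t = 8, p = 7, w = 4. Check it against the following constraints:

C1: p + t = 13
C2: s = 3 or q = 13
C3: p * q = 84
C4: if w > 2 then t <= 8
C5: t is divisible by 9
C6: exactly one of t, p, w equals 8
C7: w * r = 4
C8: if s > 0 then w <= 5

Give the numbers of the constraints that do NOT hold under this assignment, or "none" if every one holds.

C1: p + t = 7 + 8 = 15, not 13  ✗
C2: s = 3 = 3 (first disjunct)  ✓
C3: p * q = 7 * 12 = 84  ✓
C4: w = 4 > 2, so we need t ≤ 8; t = 8 ≤ 8  ✓
C5: 8 = 9*0 + 8, so 9 does not divide 8  ✗
C6: t=8, p=7, w=4; 1 of them equals 8  ✓
C7: w * r = 4 * 1 = 4  ✓
C8: s = 3 > 0, so we need w ≤ 5; w = 4 ≤ 5  ✓

Constraints 1 and 5 do not hold.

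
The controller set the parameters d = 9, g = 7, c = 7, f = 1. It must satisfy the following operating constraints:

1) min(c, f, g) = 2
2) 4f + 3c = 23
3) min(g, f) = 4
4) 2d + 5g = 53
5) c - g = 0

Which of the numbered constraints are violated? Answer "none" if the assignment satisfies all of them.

1) min(7, 1, 7) = 1, not 2  ✘
2) 4f + 3c = 4(1) + 3(7) = 25, not 23  ✘
3) min(7, 1) = 1, not 4  ✘
4) 2d + 5g = 2(9) + 5(7) = 53  ✔
5) c - g = 7 - 7 = 0  ✔

Constraints 1, 2, 3 are violated.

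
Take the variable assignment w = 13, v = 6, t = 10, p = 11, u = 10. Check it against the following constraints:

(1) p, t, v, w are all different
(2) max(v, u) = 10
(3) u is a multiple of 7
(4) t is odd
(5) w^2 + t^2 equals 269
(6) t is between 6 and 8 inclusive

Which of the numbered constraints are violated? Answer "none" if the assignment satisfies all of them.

(1) values 11, 10, 6, 13 are pairwise distinct  ✔
(2) max(6, 10) = 10  ✔
(3) 10 = 7*1 + 3, so 7 does not divide 10  ✘
(4) t = 10 is even  ✘
(5) w^2 + t^2 = 13^2 + 10^2 = 169 + 100 = 269  ✔
(6) t = 10 is outside [6, 8]  ✘

Violated: 3, 4, 6.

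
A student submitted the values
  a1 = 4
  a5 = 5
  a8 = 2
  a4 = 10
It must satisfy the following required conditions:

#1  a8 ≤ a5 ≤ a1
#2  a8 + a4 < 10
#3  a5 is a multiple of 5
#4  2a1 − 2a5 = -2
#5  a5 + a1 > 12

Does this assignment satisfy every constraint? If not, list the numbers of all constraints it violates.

The assignment fails constraints 1, 2, and 5.

#1 values 2, 5, 4; a5 = 5 is not ≤ a1 = 4 — violated.
#2 a8 + a4 = 2 + 10 = 12; 12 ≥ 10, bound 10 not met — violated.
#3 5 / 5 = 1, so 5 divides 5 — satisfied.
#4 2a1 − 2a5 = 2(4) − 2(5) = -2 — satisfied.
#5 a5 + a1 = 5 + 4 = 9; 9 ≤ 12, bound 12 not met — violated.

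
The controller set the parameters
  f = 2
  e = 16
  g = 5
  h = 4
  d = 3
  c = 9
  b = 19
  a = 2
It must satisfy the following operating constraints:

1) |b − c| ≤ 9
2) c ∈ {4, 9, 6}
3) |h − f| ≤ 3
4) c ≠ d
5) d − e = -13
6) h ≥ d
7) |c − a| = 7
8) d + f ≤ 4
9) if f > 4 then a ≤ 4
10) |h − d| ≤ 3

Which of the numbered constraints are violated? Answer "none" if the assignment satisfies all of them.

1) |19 − 9| = 10; 10 > 9, exceeds bound 9 — violated.
2) c = 9 is in {4, 9, 6} — satisfied.
3) |4 − 2| = 2; 2 ≤ 3 — satisfied.
4) c = 9, d = 3; distinct — satisfied.
5) d − e = 3 − 16 = -13 — satisfied.
6) h = 4, d = 3; 4 ≥ 3 — satisfied.
7) |9 − 2| = 7 — satisfied.
8) d + f = 3 + 2 = 5; 5 > 4, bound 4 not met — violated.
9) f = 2, not > 4; antecedent false, conditional vacuously true — satisfied.
10) |4 − 3| = 1; 1 ≤ 3 — satisfied.

Constraints 1, 8 do not hold.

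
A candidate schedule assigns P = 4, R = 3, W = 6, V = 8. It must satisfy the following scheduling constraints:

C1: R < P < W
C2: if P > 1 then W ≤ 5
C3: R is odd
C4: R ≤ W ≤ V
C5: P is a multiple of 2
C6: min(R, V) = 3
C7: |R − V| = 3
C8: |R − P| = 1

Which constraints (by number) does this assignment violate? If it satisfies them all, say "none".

Constraints 2, 7 do not hold.

C1: values 3 < 4 < 6  holds
C2: P = 4 > 1, so we need W ≤ 5; but W = 6 > 5  fails
C3: R = 3 is odd  holds
C4: values 3 ≤ 6 ≤ 8  holds
C5: 4 / 2 = 2, so 2 divides 4  holds
C6: min(3, 8) = 3  holds
C7: |3 − 8| = 5, not 3  fails
C8: |3 − 4| = 1  holds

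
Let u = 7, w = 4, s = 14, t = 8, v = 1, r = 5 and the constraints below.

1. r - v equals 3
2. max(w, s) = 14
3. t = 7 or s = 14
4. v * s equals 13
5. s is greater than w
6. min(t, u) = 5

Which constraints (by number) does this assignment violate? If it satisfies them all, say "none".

1. r - v = 5 - 1 = 4, not 3  FAIL
2. max(4, 14) = 14  OK
3. t = 8 ≠ 7, but s = 14 = 14 (second disjunct)  OK
4. v * s = 1 * 14 = 14, not 13  FAIL
5. s = 14, w = 4; 14 > 4  OK
6. min(8, 7) = 7, not 5  FAIL

No — constraints 1, 4, and 6 are not satisfied.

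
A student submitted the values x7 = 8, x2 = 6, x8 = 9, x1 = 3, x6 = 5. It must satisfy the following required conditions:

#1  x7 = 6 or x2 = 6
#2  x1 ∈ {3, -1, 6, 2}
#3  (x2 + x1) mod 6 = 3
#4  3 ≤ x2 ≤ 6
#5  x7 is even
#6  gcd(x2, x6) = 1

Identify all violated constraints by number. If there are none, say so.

#1 x7 = 8 ≠ 6, but x2 = 6 = 6 (second disjunct) — satisfied.
#2 x1 = 3 is in {3, -1, 6, 2} — satisfied.
#3 x2 + x1 = 9; 9 mod 6 = 3 — satisfied.
#4 x2 = 6 lies in [3, 6] — satisfied.
#5 x7 = 8 is even — satisfied.
#6 gcd(6, 5) = 1 — satisfied.

All constraints are satisfied.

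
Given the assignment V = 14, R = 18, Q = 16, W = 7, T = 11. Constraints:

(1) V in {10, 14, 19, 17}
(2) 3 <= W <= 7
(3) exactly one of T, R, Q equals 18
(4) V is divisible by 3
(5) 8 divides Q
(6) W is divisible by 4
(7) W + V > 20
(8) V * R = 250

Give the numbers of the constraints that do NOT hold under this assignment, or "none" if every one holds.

(1) V = 14 is in {10, 14, 19, 17} — holds.
(2) W = 7 lies in [3, 7] — holds.
(3) T=11, R=18, Q=16; 1 of them equals 18 — holds.
(4) 14 = 3*4 + 2, so 3 does not divide 14 — fails.
(5) 16 / 8 = 2, so 8 divides 16 — holds.
(6) 7 = 4*1 + 3, so 4 does not divide 7 — fails.
(7) W + V = 7 + 14 = 21; 21 > 20 — holds.
(8) V * R = 14 * 18 = 252, not 250 — fails.

The assignment fails constraints 4, 6, 8.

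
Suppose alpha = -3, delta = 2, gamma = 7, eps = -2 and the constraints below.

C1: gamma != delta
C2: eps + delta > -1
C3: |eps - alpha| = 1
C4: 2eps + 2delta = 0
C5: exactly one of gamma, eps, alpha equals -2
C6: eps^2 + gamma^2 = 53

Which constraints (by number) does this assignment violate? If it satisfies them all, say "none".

None — every constraint holds.

C1: gamma = 7, delta = 2; distinct  ✓
C2: eps + delta = -2 + 2 = 0; 0 > -1  ✓
C3: |-2 - (-3)| = 1  ✓
C4: 2eps + 2delta = 2(-2) + 2(2) = 0  ✓
C5: gamma=7, eps=-2, alpha=-3; 1 of them equals -2  ✓
C6: eps^2 + gamma^2 = (-2)^2 + 7^2 = 4 + 49 = 53  ✓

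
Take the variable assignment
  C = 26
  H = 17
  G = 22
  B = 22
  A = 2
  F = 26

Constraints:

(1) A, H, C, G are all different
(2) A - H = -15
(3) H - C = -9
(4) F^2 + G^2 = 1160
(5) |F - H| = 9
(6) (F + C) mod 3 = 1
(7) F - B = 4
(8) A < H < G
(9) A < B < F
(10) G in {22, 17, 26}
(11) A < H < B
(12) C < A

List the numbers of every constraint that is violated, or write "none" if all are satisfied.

(1) values 2, 17, 26, 22 are pairwise distinct — OK.
(2) A - H = 2 - 17 = -15 — OK.
(3) H - C = 17 - 26 = -9 — OK.
(4) F^2 + G^2 = 26^2 + 22^2 = 676 + 484 = 1160 — OK.
(5) |26 - 17| = 9 — OK.
(6) F + C = 52; 52 mod 3 = 1 — OK.
(7) F - B = 26 - 22 = 4 — OK.
(8) values 2 < 17 < 22 — OK.
(9) values 2 < 22 < 26 — OK.
(10) G = 22 is in {22, 17, 26} — OK.
(11) values 2 < 17 < 22 — OK.
(12) C = 26, A = 2; 26 ≥ 2 (want <) — violated.

Constraint 12 is violated.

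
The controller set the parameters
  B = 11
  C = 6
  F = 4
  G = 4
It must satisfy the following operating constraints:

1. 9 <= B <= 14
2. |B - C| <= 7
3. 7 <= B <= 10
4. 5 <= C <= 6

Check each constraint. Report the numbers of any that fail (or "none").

1. B = 11 lies in [9, 14]  holds
2. |11 - 6| = 5; 5 ≤ 7  holds
3. B = 11 is outside [7, 10]  fails
4. C = 6 lies in [5, 6]  holds

The assignment fails constraint 3.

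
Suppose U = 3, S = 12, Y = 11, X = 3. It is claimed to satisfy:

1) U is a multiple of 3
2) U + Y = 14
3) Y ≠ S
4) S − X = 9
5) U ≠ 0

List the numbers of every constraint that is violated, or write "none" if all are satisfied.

No violations.

1) 3 / 3 = 1, so 3 divides 3 — holds.
2) U + Y = 3 + 11 = 14 — holds.
3) Y = 11, S = 12; distinct — holds.
4) S − X = 12 − 3 = 9 — holds.
5) U = 3, and 3 ≠ 0 — holds.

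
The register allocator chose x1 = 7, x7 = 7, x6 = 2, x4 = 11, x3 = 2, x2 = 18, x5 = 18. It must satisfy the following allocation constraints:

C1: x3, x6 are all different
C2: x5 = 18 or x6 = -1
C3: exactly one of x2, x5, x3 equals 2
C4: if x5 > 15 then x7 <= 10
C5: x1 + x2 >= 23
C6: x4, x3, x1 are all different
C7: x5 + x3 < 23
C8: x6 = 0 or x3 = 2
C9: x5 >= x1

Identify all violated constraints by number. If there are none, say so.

No — constraint 1 is not satisfied.

C1: x3 = x6 = 2, not all different  ✗
C2: x5 = 18 = 18 (first disjunct)  ✓
C3: x2=18, x5=18, x3=2; 1 of them equals 2  ✓
C4: x5 = 18 > 15, so we need x7 ≤ 10; x7 = 7 ≤ 10  ✓
C5: x1 + x2 = 7 + 18 = 25; 25 ≥ 23  ✓
C6: values 11, 2, 7 are pairwise distinct  ✓
C7: x5 + x3 = 18 + 2 = 20; 20 < 23  ✓
C8: x6 = 2 ≠ 0, but x3 = 2 = 2 (second disjunct)  ✓
C9: x5 = 18, x1 = 7; 18 ≥ 7  ✓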